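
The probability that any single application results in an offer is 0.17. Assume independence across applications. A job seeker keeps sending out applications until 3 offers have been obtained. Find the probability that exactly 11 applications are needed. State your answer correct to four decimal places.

0.0498

Y = trial on which the third success occurs; negative binomial, r=3, p=0.17.
P(Y=11) = C(10,2) · p^3 · (1−p)^8
= 45 · 0.004913 · 0.22523 = 0.049795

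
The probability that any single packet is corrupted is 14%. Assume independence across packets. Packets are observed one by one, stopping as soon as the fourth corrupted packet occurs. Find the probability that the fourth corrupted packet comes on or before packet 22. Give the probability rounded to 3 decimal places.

Finishing within 22 packets ⇔ at least 4 successes in the first 22. With X ~ Binomial(22, 0.14), P(Y ≤ 22) = 1 − P(X ≤ 3).
  k=0: C(22,0)·0.14^0·0.86^22 = 0.03622
  k=1: C(22,1)·0.14^1·0.86^21 = 0.12972
  k=2: C(22,2)·0.14^2·0.86^20 = 0.22174
  k=3: C(22,3)·0.14^3·0.86^19 = 0.24064
1 − 0.62833 = 0.37167

0.372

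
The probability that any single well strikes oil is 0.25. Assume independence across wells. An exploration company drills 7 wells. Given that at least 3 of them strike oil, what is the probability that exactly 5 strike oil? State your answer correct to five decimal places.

0.04736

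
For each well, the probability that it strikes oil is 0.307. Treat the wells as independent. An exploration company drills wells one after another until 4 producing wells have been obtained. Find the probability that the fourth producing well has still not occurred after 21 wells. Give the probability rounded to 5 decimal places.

0.07559

Needing more than 21 wells ⇔ fewer than 4 successes in the first 21. With X ~ Binomial(21, 0.307), P(Y > 21) = P(X ≤ 3).
  k=0: C(21,0)·0.307^0·0.693^21 = 0.0004523
  k=1: C(21,1)·0.307^1·0.693^20 = 0.0042075
  k=2: C(21,2)·0.307^2·0.693^19 = 0.0186392
  k=3: C(21,3)·0.307^3·0.693^18 = 0.0522956
P(X ≤ 3) = 0.0755945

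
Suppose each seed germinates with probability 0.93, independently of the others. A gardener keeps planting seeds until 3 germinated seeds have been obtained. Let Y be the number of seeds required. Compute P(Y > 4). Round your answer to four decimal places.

Needing more than 4 seeds ⇔ fewer than 3 successes in the first 4. With X ~ Binomial(4, 0.93), P(Y > 4) = P(X ≤ 2).
  k=0: C(4,0)·0.93^0·0.07^4 = 0.000024
  k=1: C(4,1)·0.93^1·0.07^3 = 0.001276
  k=2: C(4,2)·0.93^2·0.07^2 = 0.025428
P(X ≤ 2) = 0.026728

0.0267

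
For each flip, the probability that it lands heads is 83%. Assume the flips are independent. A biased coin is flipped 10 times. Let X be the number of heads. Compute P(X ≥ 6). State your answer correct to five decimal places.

0.98320

X ~ Binomial(10, 0.83); P(X ≥ 6) = Σ C(10,k) p^k (1−p)^(10−k) over k:
  k=6: C(10,6)·0.83^6·0.17^4 = 0.0573434
  k=7: C(10,7)·0.83^7·0.17^3 = 0.1599833
  k=8: C(10,8)·0.83^8·0.17^2 = 0.2929106
  k=9: C(10,9)·0.83^9·0.17^1 = 0.3177984
  k=10: C(10,10)·0.83^10·0.17^0 = 0.1551604
Total = 0.9831962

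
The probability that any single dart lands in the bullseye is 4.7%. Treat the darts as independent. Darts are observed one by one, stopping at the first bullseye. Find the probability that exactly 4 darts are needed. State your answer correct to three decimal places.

Geometric (trials to first success), p = 0.047.
P(Y = 4) = (1−p)^3 · p = 0.86552 · 0.047 = 0.04068

0.041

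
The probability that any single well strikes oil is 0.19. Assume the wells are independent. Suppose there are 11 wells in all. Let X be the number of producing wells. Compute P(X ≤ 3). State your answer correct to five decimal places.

X ~ Binomial(11, 0.19); P(X ≤ 3) = Σ C(11,k) p^k (1−p)^(11−k) over k:
  k=0: C(11,0)·0.19^0·0.81^11 = 0.0984771
  k=1: C(11,1)·0.19^1·0.81^10 = 0.2540952
  k=2: C(11,2)·0.19^2·0.81^9 = 0.2980129
  k=3: C(11,3)·0.19^3·0.81^8 = 0.2097128
Total = 0.8602980

0.86030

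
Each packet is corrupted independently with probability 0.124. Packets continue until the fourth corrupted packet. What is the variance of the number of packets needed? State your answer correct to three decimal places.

Y = total packets until the fourth success; negative binomial with r=4, p=0.124.
Var(Y) = r(1−p)/p² = 4·0.876 / 0.124² = 227.88762

227.888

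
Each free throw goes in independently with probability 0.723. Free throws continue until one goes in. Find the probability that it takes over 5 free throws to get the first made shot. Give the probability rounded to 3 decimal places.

Y = number of free throws to the first success; geometric, p = 0.723.
P(Y > 5) = P(first 5 all fail) = (1−p)^5 = 0.00163

0.002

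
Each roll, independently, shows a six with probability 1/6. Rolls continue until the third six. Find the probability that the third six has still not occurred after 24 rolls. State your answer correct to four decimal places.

0.2118

Needing more than 24 rolls ⇔ fewer than 3 successes in the first 24. With X ~ Binomial(24, 0.166667), P(Y > 24) = P(X ≤ 2).
  k=0: C(24,0)·0.166667^0·0.833333^24 = 0.012579
  k=1: C(24,1)·0.166667^1·0.833333^23 = 0.060380
  k=2: C(24,2)·0.166667^2·0.833333^22 = 0.138873
P(X ≤ 2) = 0.211832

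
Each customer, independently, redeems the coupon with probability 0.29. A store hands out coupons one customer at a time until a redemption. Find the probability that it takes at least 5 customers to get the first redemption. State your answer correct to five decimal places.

Y = number of customers to the first success; geometric, p = 0.29.
P(Y > 4) = P(first 4 all fail) = (1−p)^4 = 0.2541168

0.25412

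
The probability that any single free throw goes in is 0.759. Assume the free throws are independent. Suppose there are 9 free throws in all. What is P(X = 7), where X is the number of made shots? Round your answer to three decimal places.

0.303

X ~ Binomial(n=9, p=0.759).
P(X=7) = C(9,7) · p^7 · (1−p)^2
= 36 · 0.14511 · 0.058081 = 0.30341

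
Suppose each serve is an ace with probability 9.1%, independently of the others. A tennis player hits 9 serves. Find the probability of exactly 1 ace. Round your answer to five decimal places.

0.38176

X ~ Binomial(n=9, p=0.091).
P(X=1) = C(9,1) · p^1 · (1−p)^8
= 9 · 0.091 · 0.46613 = 0.3817640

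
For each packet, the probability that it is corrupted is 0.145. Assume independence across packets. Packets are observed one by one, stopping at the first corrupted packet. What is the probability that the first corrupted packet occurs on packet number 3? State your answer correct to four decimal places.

Geometric (trials to first success), p = 0.145.
P(Y = 3) = (1−p)^2 · p = 0.73103 · 0.145 = 0.105999

0.1060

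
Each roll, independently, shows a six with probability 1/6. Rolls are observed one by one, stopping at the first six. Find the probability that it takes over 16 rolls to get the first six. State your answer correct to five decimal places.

Y = number of rolls to the first success; geometric, p = 0.166667.
P(Y > 16) = P(first 16 all fail) = (1−p)^16 = 0.0540879

0.05409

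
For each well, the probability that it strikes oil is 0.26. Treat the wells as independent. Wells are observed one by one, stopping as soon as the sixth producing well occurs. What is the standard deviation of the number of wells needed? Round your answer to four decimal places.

Y = total wells until the sixth success; negative binomial with r=6, p=0.26.
SD(Y) = √[r(1−p)/p²] = √(65.680473) = 8.104349

8.1043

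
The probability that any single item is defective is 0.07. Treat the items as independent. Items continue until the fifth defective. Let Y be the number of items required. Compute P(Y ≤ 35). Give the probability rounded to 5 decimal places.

0.09484

Finishing within 35 items ⇔ at least 5 successes in the first 35. With X ~ Binomial(35, 0.07), P(Y ≤ 35) = 1 − P(X ≤ 4).
  k=0: C(35,0)·0.07^0·0.93^35 = 0.0788684
  k=1: C(35,1)·0.07^1·0.93^34 = 0.2077717
  k=2: C(35,2)·0.07^2·0.93^33 = 0.2658584
  k=3: C(35,3)·0.07^3·0.93^32 = 0.2201193
  k=4: C(35,4)·0.07^4·0.93^31 = 0.1325450
1 − 0.9051627 = 0.0948373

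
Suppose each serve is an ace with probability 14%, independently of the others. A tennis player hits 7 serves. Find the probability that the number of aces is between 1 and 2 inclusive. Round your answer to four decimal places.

X ~ Binomial(7, 0.14); P(1 ≤ X ≤ 2) = Σ C(7,k) p^k (1−p)^(7−k) over k:
  k=1: C(7,1)·0.14^1·0.86^6 = 0.396476
  k=2: C(7,2)·0.14^2·0.86^5 = 0.193628
Total = 0.590104

0.5901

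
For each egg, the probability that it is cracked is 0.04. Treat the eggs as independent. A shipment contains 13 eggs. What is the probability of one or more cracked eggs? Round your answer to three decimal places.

P(at least one) = 1 − P(none) = 1 − (1 − 0.04)^13
= 1 − 0.58820 = 0.41180

0.412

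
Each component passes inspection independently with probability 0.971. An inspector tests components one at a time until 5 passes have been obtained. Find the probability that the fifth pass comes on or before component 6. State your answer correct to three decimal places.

0.988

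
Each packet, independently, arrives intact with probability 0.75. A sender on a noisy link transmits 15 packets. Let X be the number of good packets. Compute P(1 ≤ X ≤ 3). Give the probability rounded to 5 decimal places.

X ~ Binomial(15, 0.75); P(1 ≤ X ≤ 3) = Σ C(15,k) p^k (1−p)^(15−k) over k:
  k=1: C(15,1)·0.75^1·0.25^14 = 0.0000000
  k=2: C(15,2)·0.75^2·0.25^13 = 0.0000009
  k=3: C(15,3)·0.75^3·0.25^12 = 0.0000114
Total = 0.0000124

0.00001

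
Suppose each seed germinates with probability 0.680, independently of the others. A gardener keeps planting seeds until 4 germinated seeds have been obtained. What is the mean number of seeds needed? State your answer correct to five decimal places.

Y = total seeds until the fourth success; negative binomial with r=4, p=0.68.
E[Y] = r / p = 4 / 0.68 = 5.8823529

5.88235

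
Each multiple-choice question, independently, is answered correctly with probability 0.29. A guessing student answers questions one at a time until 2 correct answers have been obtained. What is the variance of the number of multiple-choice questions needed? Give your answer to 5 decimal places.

Y = total multiple-choice questions until the second success; negative binomial with r=2, p=0.29.
Var(Y) = r(1−p)/p² = 2·0.71 / 0.29² = 16.8846611

16.88466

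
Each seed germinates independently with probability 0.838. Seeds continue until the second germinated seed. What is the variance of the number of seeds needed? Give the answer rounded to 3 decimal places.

Y = total seeds until the second success; negative binomial with r=2, p=0.838.
Var(Y) = r(1−p)/p² = 2·0.162 / 0.838² = 0.46138

0.461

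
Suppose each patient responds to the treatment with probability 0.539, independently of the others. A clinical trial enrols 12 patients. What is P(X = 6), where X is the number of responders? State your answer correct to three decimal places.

X ~ Binomial(n=12, p=0.539).
P(X=6) = C(12,6) · p^6 · (1−p)^6
= 924 · 0.024521 · 0.0095985 = 0.21748

0.217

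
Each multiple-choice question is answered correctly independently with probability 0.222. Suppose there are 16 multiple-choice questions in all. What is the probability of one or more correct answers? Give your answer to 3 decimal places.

0.982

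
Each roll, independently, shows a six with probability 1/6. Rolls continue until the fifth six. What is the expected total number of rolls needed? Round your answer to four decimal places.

Y = total rolls until the fifth success; negative binomial with r=5, p=0.166667.
E[Y] = r / p = 5 / 0.166667 = 30.000000

30.0000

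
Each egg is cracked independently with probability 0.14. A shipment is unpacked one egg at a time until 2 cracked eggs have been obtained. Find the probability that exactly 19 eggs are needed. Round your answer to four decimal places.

0.0272

Y = trial on which the second success occurs; negative binomial, r=2, p=0.14.
P(Y=19) = C(18,1) · p^2 · (1−p)^17
= 18 · 0.0196 · 0.076997 = 0.027165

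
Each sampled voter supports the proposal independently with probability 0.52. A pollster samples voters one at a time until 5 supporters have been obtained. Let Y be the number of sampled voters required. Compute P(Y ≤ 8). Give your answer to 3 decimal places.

Finishing within 8 sampled voters ⇔ at least 5 successes in the first 8. With X ~ Binomial(8, 0.52), P(Y ≤ 8) = 1 − P(X ≤ 4).
  k=0: C(8,0)·0.52^0·0.48^8 = 0.00282
  k=1: C(8,1)·0.52^1·0.48^7 = 0.02442
  k=2: C(8,2)·0.52^2·0.48^6 = 0.09260
  k=3: C(8,3)·0.52^3·0.48^5 = 0.20063
  k=4: C(8,4)·0.52^4·0.48^4 = 0.27169
1 − 0.59217 = 0.40783

0.408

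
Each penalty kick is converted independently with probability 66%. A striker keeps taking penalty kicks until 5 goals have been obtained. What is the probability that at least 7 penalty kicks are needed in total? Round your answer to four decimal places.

0.6619

Needing more than 6 penalty kicks ⇔ fewer than 5 successes in the first 6. With X ~ Binomial(6, 0.66), P(Y > 6) = P(X ≤ 4).
  k=0: C(6,0)·0.66^0·0.34^6 = 0.001545
  k=1: C(6,1)·0.66^1·0.34^5 = 0.017992
  k=2: C(6,2)·0.66^2·0.34^4 = 0.087316
  k=3: C(6,3)·0.66^3·0.34^3 = 0.225995
  k=4: C(6,4)·0.66^4·0.34^2 = 0.329022
P(X ≤ 4) = 0.661870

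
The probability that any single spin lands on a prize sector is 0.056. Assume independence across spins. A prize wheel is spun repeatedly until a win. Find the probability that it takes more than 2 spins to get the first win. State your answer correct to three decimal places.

0.891

Y = number of spins to the first success; geometric, p = 0.056.
P(Y > 2) = P(first 2 all fail) = (1−p)^2 = 0.89114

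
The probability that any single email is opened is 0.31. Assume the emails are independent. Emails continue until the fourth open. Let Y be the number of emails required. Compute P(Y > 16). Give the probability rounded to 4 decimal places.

0.2196

Needing more than 16 emails ⇔ fewer than 4 successes in the first 16. With X ~ Binomial(16, 0.31), P(Y > 16) = P(X ≤ 3).
  k=0: C(16,0)·0.31^0·0.69^16 = 0.002640
  k=1: C(16,1)·0.31^1·0.69^15 = 0.018977
  k=2: C(16,2)·0.31^2·0.69^14 = 0.063943
  k=3: C(16,3)·0.31^3·0.69^13 = 0.134064
P(X ≤ 3) = 0.219623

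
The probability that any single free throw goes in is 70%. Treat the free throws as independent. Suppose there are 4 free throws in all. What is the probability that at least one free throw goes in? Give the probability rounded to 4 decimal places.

P(at least one) = 1 − P(none) = 1 − (1 − 0.70)^4
= 1 − 0.008100 = 0.991900

0.9919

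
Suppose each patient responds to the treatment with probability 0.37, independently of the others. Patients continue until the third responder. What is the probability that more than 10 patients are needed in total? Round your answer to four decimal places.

Needing more than 10 patients ⇔ fewer than 3 successes in the first 10. With X ~ Binomial(10, 0.37), P(Y > 10) = P(X ≤ 2).
  k=0: C(10,0)·0.37^0·0.63^10 = 0.009849
  k=1: C(10,1)·0.37^1·0.63^9 = 0.057845
  k=2: C(10,2)·0.37^2·0.63^8 = 0.152876
P(X ≤ 2) = 0.220571

0.2206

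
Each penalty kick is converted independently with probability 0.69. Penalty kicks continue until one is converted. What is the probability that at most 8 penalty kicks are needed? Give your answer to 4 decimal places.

Y = number of penalty kicks to the first success; geometric, p = 0.69.
P(Y ≤ 8) = 1 − (1−p)^8 = 1 − 0.000085 = 0.999915

0.9999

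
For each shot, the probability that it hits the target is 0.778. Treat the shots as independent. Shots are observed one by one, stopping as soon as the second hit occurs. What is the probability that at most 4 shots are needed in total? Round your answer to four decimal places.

0.9635

Finishing within 4 shots ⇔ at least 2 successes in the first 4. With X ~ Binomial(4, 0.778), P(Y ≤ 4) = 1 − P(X ≤ 1).
  k=0: C(4,0)·0.778^0·0.222^4 = 0.002429
  k=1: C(4,1)·0.778^1·0.222^3 = 0.034049
1 − 0.036477 = 0.963523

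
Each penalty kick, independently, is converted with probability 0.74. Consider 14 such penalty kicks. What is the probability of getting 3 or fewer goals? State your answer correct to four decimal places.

X ~ Binomial(14, 0.74); P(X ≤ 3) = Σ C(14,k) p^k (1−p)^(14−k) over k:
  k=0: C(14,0)·0.74^0·0.26^14 = 0.000000
  k=1: C(14,1)·0.74^1·0.26^13 = 0.000000
  k=2: C(14,2)·0.74^2·0.26^12 = 0.000005
  k=3: C(14,3)·0.74^3·0.26^11 = 0.000054
Total = 0.000059

0.0001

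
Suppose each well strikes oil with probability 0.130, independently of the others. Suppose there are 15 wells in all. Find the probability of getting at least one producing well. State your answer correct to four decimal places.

0.8762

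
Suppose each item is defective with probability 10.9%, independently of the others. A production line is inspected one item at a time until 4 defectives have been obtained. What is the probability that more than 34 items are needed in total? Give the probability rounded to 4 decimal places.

0.4844

Needing more than 34 items ⇔ fewer than 4 successes in the first 34. With X ~ Binomial(34, 0.109), P(Y > 34) = P(X ≤ 3).
  k=0: C(34,0)·0.109^0·0.891^34 = 0.019763
  k=1: C(34,1)·0.109^1·0.891^33 = 0.082200
  k=2: C(34,2)·0.109^2·0.891^32 = 0.165921
  k=3: C(34,3)·0.109^3·0.891^31 = 0.216511
P(X ≤ 3) = 0.484394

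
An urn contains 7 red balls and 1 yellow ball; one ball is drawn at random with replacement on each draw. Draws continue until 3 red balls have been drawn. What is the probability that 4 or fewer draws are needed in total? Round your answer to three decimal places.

Finishing within 4 draws ⇔ at least 3 successes in the first 4. With X ~ Binomial(4, 0.875), P(Y ≤ 4) = 1 − P(X ≤ 2).
  k=0: C(4,0)·0.875^0·0.125^4 = 0.00024
  k=1: C(4,1)·0.875^1·0.125^3 = 0.00684
  k=2: C(4,2)·0.875^2·0.125^2 = 0.07178
1 − 0.07886 = 0.92114

0.921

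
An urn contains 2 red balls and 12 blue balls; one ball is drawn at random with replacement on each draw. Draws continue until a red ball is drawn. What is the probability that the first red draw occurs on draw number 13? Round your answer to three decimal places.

Geometric (trials to first success), p = 0.142857.
P(Y = 13) = (1−p)^12 · p = 0.15727 · 0.142857 = 0.02247

0.022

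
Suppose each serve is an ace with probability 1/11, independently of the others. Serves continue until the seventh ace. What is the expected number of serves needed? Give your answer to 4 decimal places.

Y = total serves until the seventh success; negative binomial with r=7, p=0.090909.
E[Y] = r / p = 7 / 0.090909 = 77.000000

77.0000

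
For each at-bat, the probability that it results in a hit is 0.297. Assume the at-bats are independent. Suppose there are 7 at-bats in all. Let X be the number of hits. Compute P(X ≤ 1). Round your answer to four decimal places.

0.3358

X ~ Binomial(7, 0.297); P(X ≤ 1) = Σ C(7,k) p^k (1−p)^(7−k) over k:
  k=0: C(7,0)·0.297^0·0.703^7 = 0.084857
  k=1: C(7,1)·0.297^1·0.703^6 = 0.250950
Total = 0.335806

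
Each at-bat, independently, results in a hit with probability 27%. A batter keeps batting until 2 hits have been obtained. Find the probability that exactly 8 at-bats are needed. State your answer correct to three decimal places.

Y = trial on which the second success occurs; negative binomial, r=2, p=0.27.
P(Y=8) = C(7,1) · p^2 · (1−p)^6
= 7 · 0.0729 · 0.15133 = 0.07723

0.077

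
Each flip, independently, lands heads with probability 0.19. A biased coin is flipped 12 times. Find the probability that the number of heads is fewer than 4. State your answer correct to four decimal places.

X ~ Binomial(12, 0.19); P(X ≤ 3) = Σ C(12,k) p^k (1−p)^(12−k) over k:
  k=0: C(12,0)·0.19^0·0.81^12 = 0.079766
  k=1: C(12,1)·0.19^1·0.81^11 = 0.224528
  k=2: C(12,2)·0.19^2·0.81^10 = 0.289669
  k=3: C(12,3)·0.19^3·0.81^9 = 0.226490
Total = 0.820453

0.8205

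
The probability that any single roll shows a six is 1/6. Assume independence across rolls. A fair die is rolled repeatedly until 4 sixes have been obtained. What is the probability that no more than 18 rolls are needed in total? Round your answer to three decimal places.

Finishing within 18 rolls ⇔ at least 4 successes in the first 18. With X ~ Binomial(18, 0.166667), P(Y ≤ 18) = 1 − P(X ≤ 3).
  k=0: C(18,0)·0.166667^0·0.833333^18 = 0.03756
  k=1: C(18,1)·0.166667^1·0.833333^17 = 0.13522
  k=2: C(18,2)·0.166667^2·0.833333^16 = 0.22987
  k=3: C(18,3)·0.166667^3·0.833333^15 = 0.24520
1 − 0.64785 = 0.35215

0.352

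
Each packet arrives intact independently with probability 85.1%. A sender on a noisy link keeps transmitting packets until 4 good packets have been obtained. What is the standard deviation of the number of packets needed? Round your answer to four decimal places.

Y = total packets until the fourth success; negative binomial with r=4, p=0.851.
SD(Y) = √[r(1−p)/p²] = √(0.822976) = 0.907180

0.9072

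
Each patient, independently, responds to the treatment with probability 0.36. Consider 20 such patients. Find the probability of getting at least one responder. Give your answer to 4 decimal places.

P(at least one) = 1 − P(none) = 1 − (1 − 0.36)^20
= 1 − 0.000133 = 0.999867

0.9999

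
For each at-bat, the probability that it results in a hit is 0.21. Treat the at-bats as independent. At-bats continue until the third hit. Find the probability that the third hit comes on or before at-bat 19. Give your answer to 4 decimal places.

0.7942

Finishing within 19 at-bats ⇔ at least 3 successes in the first 19. With X ~ Binomial(19, 0.21), P(Y ≤ 19) = 1 − P(X ≤ 2).
  k=0: C(19,0)·0.21^0·0.79^19 = 0.011348
  k=1: C(19,1)·0.21^1·0.79^18 = 0.057314
  k=2: C(19,2)·0.21^2·0.79^17 = 0.137118
1 − 0.205780 = 0.794220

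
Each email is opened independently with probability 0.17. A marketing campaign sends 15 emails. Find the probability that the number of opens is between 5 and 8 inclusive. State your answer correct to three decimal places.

X ~ Binomial(15, 0.17); P(5 ≤ X ≤ 8) = Σ C(15,k) p^k (1−p)^(15−k) over k:
  k=5: C(15,5)·0.17^5·0.83^10 = 0.06616
  k=6: C(15,6)·0.17^6·0.83^9 = 0.02258
  k=7: C(15,7)·0.17^7·0.83^8 = 0.00595
  k=8: C(15,8)·0.17^8·0.83^7 = 0.00122
Total = 0.09591

0.096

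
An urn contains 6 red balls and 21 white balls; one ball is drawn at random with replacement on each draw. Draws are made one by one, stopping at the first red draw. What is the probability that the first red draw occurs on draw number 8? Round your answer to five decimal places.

0.03826

Geometric (trials to first success), p = 0.222222.
P(Y = 8) = (1−p)^7 · p = 0.17218 · 0.222222 = 0.0382628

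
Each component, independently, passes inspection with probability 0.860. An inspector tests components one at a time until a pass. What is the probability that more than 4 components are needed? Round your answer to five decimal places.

0.00038

Y = number of components to the first success; geometric, p = 0.86.
P(Y > 4) = P(first 4 all fail) = (1−p)^4 = 0.0003842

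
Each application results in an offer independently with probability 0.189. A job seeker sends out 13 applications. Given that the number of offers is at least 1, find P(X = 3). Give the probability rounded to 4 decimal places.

0.2544

X ~ Binomial(13, 0.189). Want P(X=3 | X≥1) = P(X=3) / P(X≥1).
P(X=3) = C(13,3)·0.189^3·0.811^10 = 0.237662
P(X≥1) = 1 − 0.065655 = 0.934345
Ratio = 0.237662 / 0.934345 = 0.254362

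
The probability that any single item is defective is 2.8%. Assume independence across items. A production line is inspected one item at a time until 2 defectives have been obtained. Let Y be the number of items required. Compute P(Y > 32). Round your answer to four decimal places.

Needing more than 32 items ⇔ fewer than 2 successes in the first 32. With X ~ Binomial(32, 0.028), P(Y > 32) = P(X ≤ 1).
  k=0: C(32,0)·0.028^0·0.972^32 = 0.403014
  k=1: C(32,1)·0.028^1·0.972^31 = 0.371503
P(X ≤ 1) = 0.774517

0.7745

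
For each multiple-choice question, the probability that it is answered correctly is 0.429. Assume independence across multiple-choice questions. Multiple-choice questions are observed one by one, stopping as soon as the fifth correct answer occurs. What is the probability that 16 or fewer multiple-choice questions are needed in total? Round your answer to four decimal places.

0.8853

Finishing within 16 multiple-choice questions ⇔ at least 5 successes in the first 16. With X ~ Binomial(16, 0.429), P(Y ≤ 16) = 1 − P(X ≤ 4).
  k=0: C(16,0)·0.429^0·0.571^16 = 0.000128
  k=1: C(16,1)·0.429^1·0.571^15 = 0.001535
  k=2: C(16,2)·0.429^2·0.571^14 = 0.008650
  k=3: C(16,3)·0.429^3·0.571^13 = 0.030327
  k=4: C(16,4)·0.429^4·0.571^12 = 0.074051
1 − 0.114691 = 0.885309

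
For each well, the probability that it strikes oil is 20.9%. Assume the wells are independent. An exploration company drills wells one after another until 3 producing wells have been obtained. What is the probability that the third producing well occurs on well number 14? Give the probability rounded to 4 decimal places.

Y = trial on which the third success occurs; negative binomial, r=3, p=0.209.
P(Y=14) = C(13,2) · p^3 · (1−p)^11
= 78 · 0.0091293 · 0.075848 = 0.054010

0.0540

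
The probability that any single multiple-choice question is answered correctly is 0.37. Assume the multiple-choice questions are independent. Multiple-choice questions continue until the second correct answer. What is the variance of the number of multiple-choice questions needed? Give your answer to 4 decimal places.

Y = total multiple-choice questions until the second success; negative binomial with r=2, p=0.37.
Var(Y) = r(1−p)/p² = 2·0.63 / 0.37² = 9.203798

9.2038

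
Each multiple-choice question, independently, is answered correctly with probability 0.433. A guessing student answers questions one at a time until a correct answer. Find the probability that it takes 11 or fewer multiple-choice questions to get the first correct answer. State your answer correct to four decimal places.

Y = number of multiple-choice questions to the first success; geometric, p = 0.433.
P(Y ≤ 11) = 1 − (1−p)^11 = 1 − 0.001947 = 0.998053

0.9981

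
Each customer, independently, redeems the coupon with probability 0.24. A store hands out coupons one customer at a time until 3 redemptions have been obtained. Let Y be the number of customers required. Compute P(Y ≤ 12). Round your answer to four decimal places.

0.5778

Finishing within 12 customers ⇔ at least 3 successes in the first 12. With X ~ Binomial(12, 0.24), P(Y ≤ 12) = 1 − P(X ≤ 2).
  k=0: C(12,0)·0.24^0·0.76^12 = 0.037133
  k=1: C(12,1)·0.24^1·0.76^11 = 0.140716
  k=2: C(12,2)·0.24^2·0.76^10 = 0.244401
1 − 0.422249 = 0.577751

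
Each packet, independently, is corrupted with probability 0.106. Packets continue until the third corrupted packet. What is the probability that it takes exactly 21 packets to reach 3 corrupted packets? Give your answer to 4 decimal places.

0.0301

Y = trial on which the third success occurs; negative binomial, r=3, p=0.106.
P(Y=21) = C(20,2) · p^3 · (1−p)^18
= 190 · 0.001191 · 0.13307 = 0.030112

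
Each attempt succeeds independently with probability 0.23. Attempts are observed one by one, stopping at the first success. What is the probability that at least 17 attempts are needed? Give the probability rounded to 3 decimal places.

0.015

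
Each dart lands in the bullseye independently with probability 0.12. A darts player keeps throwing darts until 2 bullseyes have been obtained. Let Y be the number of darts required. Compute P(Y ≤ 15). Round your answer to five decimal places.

Finishing within 15 darts ⇔ at least 2 successes in the first 15. With X ~ Binomial(15, 0.12), P(Y ≤ 15) = 1 − P(X ≤ 1).
  k=0: C(15,0)·0.12^0·0.88^15 = 0.1469739
  k=1: C(15,1)·0.12^1·0.88^14 = 0.3006283
1 − 0.4476022 = 0.5523978

0.55240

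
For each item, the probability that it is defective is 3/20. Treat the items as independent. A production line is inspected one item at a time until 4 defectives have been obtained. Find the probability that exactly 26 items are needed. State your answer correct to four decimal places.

Y = trial on which the fourth success occurs; negative binomial, r=4, p=0.15.
P(Y=26) = C(25,3) · p^4 · (1−p)^22
= 2300 · 0.00050625 · 0.028004 = 0.032607

0.0326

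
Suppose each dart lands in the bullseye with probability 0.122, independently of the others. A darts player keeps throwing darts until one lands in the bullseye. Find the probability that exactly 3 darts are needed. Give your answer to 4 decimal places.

Geometric (trials to first success), p = 0.122.
P(Y = 3) = (1−p)^2 · p = 0.77088 · 0.122 = 0.094048

0.0940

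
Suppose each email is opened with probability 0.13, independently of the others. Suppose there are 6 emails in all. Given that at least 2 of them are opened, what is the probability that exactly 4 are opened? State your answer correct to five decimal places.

0.01826

X ~ Binomial(6, 0.13). Want P(X=4 | X≥2) = P(X=4) / P(X≥2).
P(X=4) = C(6,4)·0.13^4·0.87^2 = 0.0032427
P(X≥2) = 1 − 0.4336262 − 0.3887683 = 0.1776055
Ratio = 0.0032427 / 0.1776055 = 0.0182577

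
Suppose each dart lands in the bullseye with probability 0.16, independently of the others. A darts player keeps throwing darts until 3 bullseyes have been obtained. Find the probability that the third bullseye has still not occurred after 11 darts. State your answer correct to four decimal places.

Needing more than 11 darts ⇔ fewer than 3 successes in the first 11. With X ~ Binomial(11, 0.16), P(Y > 11) = P(X ≤ 2).
  k=0: C(11,0)·0.16^0·0.84^11 = 0.146917
  k=1: C(11,1)·0.16^1·0.84^10 = 0.307826
  k=2: C(11,2)·0.16^2·0.84^9 = 0.293168
P(X ≤ 2) = 0.747911

0.7479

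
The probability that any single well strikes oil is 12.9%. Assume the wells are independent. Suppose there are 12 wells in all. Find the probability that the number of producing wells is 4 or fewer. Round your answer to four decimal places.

0.9871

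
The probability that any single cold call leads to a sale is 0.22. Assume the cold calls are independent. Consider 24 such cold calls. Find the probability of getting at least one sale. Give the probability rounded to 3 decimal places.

0.997

P(at least one) = 1 − P(none) = 1 − (1 − 0.22)^24
= 1 − 0.00257 = 0.99743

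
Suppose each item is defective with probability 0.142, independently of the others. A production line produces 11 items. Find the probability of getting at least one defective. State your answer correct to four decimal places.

P(at least one) = 1 − P(none) = 1 − (1 − 0.142)^11
= 1 − 0.185507 = 0.814493

0.8145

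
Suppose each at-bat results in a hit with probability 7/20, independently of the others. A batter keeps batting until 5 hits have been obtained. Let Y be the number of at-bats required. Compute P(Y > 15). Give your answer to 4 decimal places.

Needing more than 15 at-bats ⇔ fewer than 5 successes in the first 15. With X ~ Binomial(15, 0.35), P(Y > 15) = P(X ≤ 4).
  k=0: C(15,0)·0.35^0·0.65^15 = 0.001562
  k=1: C(15,1)·0.35^1·0.65^14 = 0.012617
  k=2: C(15,2)·0.35^2·0.65^13 = 0.047555
  k=3: C(15,3)·0.35^3·0.65^12 = 0.110962
  k=4: C(15,4)·0.35^4·0.65^11 = 0.179247
P(X ≤ 4) = 0.351943

0.3519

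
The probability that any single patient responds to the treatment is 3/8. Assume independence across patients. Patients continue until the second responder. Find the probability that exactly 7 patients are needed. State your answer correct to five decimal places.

Y = trial on which the second success occurs; negative binomial, r=2, p=0.375.
P(Y=7) = C(6,1) · p^2 · (1−p)^5
= 6 · 0.14062 · 0.095367 = 0.0804663

0.08047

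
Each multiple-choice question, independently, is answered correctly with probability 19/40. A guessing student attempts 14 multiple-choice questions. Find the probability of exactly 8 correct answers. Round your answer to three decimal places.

0.163

X ~ Binomial(n=14, p=0.475).
P(X=8) = C(14,8) · p^8 · (1−p)^6
= 3003 · 0.0025915 · 0.020939 = 0.16295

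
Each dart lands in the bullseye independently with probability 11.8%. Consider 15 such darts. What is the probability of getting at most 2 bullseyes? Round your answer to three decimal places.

0.743

X ~ Binomial(15, 0.118); P(X ≤ 2) = Σ C(15,k) p^k (1−p)^(15−k) over k:
  k=0: C(15,0)·0.118^0·0.882^15 = 0.15206
  k=1: C(15,1)·0.118^1·0.882^14 = 0.30516
  k=2: C(15,2)·0.118^2·0.882^13 = 0.28579
Total = 0.74302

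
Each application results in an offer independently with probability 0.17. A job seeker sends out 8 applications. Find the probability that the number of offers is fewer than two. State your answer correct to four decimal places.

0.5943

X ~ Binomial(8, 0.17); P(X ≤ 1) = Σ C(8,k) p^k (1−p)^(8−k) over k:
  k=0: C(8,0)·0.17^0·0.83^8 = 0.225229
  k=1: C(8,1)·0.17^1·0.83^7 = 0.369050
Total = 0.594280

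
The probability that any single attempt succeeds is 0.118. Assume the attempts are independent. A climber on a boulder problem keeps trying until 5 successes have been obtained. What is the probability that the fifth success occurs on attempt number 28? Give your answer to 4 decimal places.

0.0224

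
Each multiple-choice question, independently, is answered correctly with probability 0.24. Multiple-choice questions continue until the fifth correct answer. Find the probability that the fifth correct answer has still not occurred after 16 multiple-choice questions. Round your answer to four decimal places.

Needing more than 16 multiple-choice questions ⇔ fewer than 5 successes in the first 16. With X ~ Binomial(16, 0.24), P(Y > 16) = P(X ≤ 4).
  k=0: C(16,0)·0.24^0·0.76^16 = 0.012388
  k=1: C(16,1)·0.24^1·0.76^15 = 0.062594
  k=2: C(16,2)·0.24^2·0.76^14 = 0.148250
  k=3: C(16,3)·0.24^3·0.76^13 = 0.218473
  k=4: C(16,4)·0.24^4·0.76^12 = 0.224223
P(X ≤ 4) = 0.665929

0.6659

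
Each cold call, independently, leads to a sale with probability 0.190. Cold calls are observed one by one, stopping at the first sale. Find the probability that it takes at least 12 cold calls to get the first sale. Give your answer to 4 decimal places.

0.0985

Y = number of cold calls to the first success; geometric, p = 0.19.
P(Y > 11) = P(first 11 all fail) = (1−p)^11 = 0.098477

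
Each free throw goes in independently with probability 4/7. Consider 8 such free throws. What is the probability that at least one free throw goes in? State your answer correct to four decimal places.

P(at least one) = 1 − P(none) = 1 − (1 − 0.571429)^8
= 1 − 0.001138 = 0.998862

0.9989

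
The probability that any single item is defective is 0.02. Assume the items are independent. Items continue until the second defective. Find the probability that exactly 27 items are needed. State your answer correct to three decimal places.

0.006

Y = trial on which the second success occurs; negative binomial, r=2, p=0.02.
P(Y=27) = C(26,1) · p^2 · (1−p)^25
= 26 · 0.0004 · 0.60346 = 0.00628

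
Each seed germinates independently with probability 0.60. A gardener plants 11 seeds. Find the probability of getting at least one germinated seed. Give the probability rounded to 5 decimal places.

P(at least one) = 1 − P(none) = 1 − (1 − 0.60)^11
= 1 − 0.0000419 = 0.9999581

0.99996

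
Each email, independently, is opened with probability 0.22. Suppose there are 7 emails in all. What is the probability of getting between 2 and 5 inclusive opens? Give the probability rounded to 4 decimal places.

0.4769

X ~ Binomial(7, 0.22); P(2 ≤ X ≤ 5) = Σ C(7,k) p^k (1−p)^(7−k) over k:
  k=2: C(7,2)·0.22^2·0.78^5 = 0.293452
  k=3: C(7,3)·0.22^3·0.78^4 = 0.137948
  k=4: C(7,4)·0.22^4·0.78^3 = 0.038908
  k=5: C(7,5)·0.22^5·0.78^2 = 0.006584
Total = 0.476893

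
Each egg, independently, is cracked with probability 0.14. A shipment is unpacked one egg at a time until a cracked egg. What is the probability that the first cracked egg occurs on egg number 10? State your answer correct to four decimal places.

Geometric (trials to first success), p = 0.14.
P(Y = 10) = (1−p)^9 · p = 0.25733 · 0.14 = 0.036026

0.0360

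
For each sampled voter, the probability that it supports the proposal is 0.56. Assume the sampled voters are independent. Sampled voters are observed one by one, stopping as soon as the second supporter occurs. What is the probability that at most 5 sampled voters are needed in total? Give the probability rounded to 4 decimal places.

0.8786

Finishing within 5 sampled voters ⇔ at least 2 successes in the first 5. With X ~ Binomial(5, 0.56), P(Y ≤ 5) = 1 − P(X ≤ 1).
  k=0: C(5,0)·0.56^0·0.44^5 = 0.016492
  k=1: C(5,1)·0.56^1·0.44^4 = 0.104947
1 − 0.121438 = 0.878562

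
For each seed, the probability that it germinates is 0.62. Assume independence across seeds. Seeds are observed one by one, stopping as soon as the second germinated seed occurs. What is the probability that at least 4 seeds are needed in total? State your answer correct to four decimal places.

0.3235

Needing more than 3 seeds ⇔ fewer than 2 successes in the first 3. With X ~ Binomial(3, 0.62), P(Y > 3) = P(X ≤ 1).
  k=0: C(3,0)·0.62^0·0.38^3 = 0.054872
  k=1: C(3,1)·0.62^1·0.38^2 = 0.268584
P(X ≤ 1) = 0.323456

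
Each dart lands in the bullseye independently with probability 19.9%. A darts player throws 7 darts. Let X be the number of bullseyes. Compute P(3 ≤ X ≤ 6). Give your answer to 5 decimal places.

0.14630

X ~ Binomial(7, 0.199); P(3 ≤ X ≤ 6) = Σ C(7,k) p^k (1−p)^(7−k) over k:
  k=3: C(7,3)·0.199^3·0.801^4 = 0.1135422
  k=4: C(7,4)·0.199^4·0.801^3 = 0.0282084
  k=5: C(7,5)·0.199^5·0.801^2 = 0.0042048
  k=6: C(7,6)·0.199^6·0.801^1 = 0.0003482
Total = 0.1463036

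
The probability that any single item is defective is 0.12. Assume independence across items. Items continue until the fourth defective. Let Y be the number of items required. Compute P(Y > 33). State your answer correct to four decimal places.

Needing more than 33 items ⇔ fewer than 4 successes in the first 33. With X ~ Binomial(33, 0.12), P(Y > 33) = P(X ≤ 3).
  k=0: C(33,0)·0.12^0·0.88^33 = 0.014721
  k=1: C(33,1)·0.12^1·0.88^32 = 0.066243
  k=2: C(33,2)·0.12^2·0.88^31 = 0.144530
  k=3: C(33,3)·0.12^3·0.88^30 = 0.203656
P(X ≤ 3) = 0.429151

0.4292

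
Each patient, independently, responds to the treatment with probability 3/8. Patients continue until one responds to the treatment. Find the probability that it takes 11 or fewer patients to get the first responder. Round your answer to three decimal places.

0.994

Y = number of patients to the first success; geometric, p = 0.375.
P(Y ≤ 11) = 1 − (1−p)^11 = 1 − 0.00568 = 0.99432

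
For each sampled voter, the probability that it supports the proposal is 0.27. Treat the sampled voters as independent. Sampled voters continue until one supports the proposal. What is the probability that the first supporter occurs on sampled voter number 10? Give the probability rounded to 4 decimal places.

0.0159

Geometric (trials to first success), p = 0.27.
P(Y = 10) = (1−p)^9 · p = 0.058872 · 0.27 = 0.015895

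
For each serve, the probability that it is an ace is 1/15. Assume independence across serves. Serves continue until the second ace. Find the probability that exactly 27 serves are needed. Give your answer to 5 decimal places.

0.02059

Y = trial on which the second success occurs; negative binomial, r=2, p=0.066667.
P(Y=27) = C(26,1) · p^2 · (1−p)^25
= 26 · 0.0044444 · 0.1782 = 0.0205926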